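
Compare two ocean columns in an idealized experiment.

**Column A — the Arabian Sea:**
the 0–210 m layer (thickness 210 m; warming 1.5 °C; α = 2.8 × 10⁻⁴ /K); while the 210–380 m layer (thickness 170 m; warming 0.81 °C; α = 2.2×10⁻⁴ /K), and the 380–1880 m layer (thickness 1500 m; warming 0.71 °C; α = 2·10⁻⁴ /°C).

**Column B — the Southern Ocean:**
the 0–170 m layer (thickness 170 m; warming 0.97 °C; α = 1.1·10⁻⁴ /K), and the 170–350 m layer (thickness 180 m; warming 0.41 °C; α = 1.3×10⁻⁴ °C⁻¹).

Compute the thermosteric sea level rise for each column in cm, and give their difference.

Δh_A ≈ 33 cm, Δh_B ≈ 2.8 cm; difference ≈ 30 cm

A 0–210 m: 1.5 × 210 × 2.8×10⁻⁴ = 0.08820 m
A Layer 2: 170 × 2.2×10⁻⁴ × 0.81 = 0.030294 m
A 0.71 × 2×10⁻⁴ × 1500 = 0.21300 m
A total: 0.331494 m
B 1.1×10⁻⁴ × 0.97 × 170 = 0.018139 m
B 0.41 × 180 × 1.3×10⁻⁴ = 0.009594 m
B total: 0.027733 m
Difference: 0.331494 − 0.027733 = 0.303761 m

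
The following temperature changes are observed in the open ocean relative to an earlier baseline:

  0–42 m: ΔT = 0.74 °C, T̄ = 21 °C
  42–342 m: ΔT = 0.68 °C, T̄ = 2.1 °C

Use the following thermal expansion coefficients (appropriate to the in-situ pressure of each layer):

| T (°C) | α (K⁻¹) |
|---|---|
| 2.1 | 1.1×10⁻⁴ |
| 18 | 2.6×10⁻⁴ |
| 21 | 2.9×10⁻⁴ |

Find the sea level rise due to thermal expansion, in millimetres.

Layer 1 at 21 °C → α = 2.9×10⁻⁴ K⁻¹
Layer 2 at 2.1 °C → α = 1.1×10⁻⁴ K⁻¹
0–42 m: 0.74 × 42 × 2.9×10⁻⁴ = 0.0090132 m
42–342 m: 0.68 × 1.1×10⁻⁴ × 300 = 0.02244 m
Δh = 0.0090132 + 0.02244 = 0.0314532 m

Δh ≈ 31.5 mm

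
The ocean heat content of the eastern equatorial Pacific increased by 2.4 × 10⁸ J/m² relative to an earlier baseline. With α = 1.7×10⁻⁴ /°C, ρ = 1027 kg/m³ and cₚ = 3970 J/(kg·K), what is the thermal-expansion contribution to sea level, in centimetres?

1.00 cm of thermosteric rise

Δh = αQ/(ρcₚ) = 1.7×10⁻⁴ × 2.4×10⁸ / (1027 × 3970) ≈ 0.010007 m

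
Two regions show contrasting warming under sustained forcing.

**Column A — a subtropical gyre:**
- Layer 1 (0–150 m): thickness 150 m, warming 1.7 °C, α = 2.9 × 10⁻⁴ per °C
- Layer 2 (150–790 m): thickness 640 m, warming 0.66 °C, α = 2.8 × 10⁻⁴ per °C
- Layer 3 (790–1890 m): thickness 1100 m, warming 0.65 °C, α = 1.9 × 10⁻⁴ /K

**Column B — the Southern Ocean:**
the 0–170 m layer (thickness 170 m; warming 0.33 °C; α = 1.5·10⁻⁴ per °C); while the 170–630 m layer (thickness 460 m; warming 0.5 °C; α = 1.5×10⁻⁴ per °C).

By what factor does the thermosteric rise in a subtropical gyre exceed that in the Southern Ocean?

7.6

A 150 × 2.9×10⁻⁴ × 1.7 = 0.07395 m
A 2.8×10⁻⁴ × 640 × 0.66 = 0.118272 m
A 1.9×10⁻⁴ × 0.65 × 1100 = 0.13585 m
A total: 0.328072 m
B 0–170 m: 170 × 0.33 × 1.5×10⁻⁴ = 0.008415 m
B 170–630 m: 1.5×10⁻⁴ × 460 × 0.5 = 0.03450 m
B total: 0.042915 m
Ratio: 0.328072 / 0.042915 ≈ 7.645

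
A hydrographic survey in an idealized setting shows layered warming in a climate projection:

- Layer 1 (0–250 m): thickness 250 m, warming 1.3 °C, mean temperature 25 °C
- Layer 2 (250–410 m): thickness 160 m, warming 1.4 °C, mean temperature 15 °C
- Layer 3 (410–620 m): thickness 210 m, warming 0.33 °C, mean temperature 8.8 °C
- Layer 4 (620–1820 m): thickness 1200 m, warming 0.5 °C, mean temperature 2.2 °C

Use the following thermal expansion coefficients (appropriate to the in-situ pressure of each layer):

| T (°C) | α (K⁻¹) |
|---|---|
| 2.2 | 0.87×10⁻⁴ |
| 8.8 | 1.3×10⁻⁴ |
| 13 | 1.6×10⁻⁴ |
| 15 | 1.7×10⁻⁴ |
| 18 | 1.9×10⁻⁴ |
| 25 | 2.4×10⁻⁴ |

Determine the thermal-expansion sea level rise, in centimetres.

Layer 1 at 25 °C → α = 2.4×10⁻⁴ K⁻¹
Layer 2 at 15 °C → α = 1.7×10⁻⁴ K⁻¹
Layer 3 at 8.8 °C → α = 1.3×10⁻⁴ K⁻¹
Layer 4 at 2.2 °C → α = 0.87×10⁻⁴ K⁻¹
0–250 m: 1.3 × 250 × 2.4×10⁻⁴ = 0.07800 m
Layer 2: 160 × 1.4 × 1.7×10⁻⁴ = 0.03808 m
410–620 m: 210 × 1.3×10⁻⁴ × 0.33 = 0.009009 m
0.5 × 0.87×10⁻⁴ × 1200 = 0.05220 m
Δh = 0.07800 + 0.03808 + 0.009009 + 0.05220 = 0.177289 m ≈ 17.7 cm

Δh = 17.7 cm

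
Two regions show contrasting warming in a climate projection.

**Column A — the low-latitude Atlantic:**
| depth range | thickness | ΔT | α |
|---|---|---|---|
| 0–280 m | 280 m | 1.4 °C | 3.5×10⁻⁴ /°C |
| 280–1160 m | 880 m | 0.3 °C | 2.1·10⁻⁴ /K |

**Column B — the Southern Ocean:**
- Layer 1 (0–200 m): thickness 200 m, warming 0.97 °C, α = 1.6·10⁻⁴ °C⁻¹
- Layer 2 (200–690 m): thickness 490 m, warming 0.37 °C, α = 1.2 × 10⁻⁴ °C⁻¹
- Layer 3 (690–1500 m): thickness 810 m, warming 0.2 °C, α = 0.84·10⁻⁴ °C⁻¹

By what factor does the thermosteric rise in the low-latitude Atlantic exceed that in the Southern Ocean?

A Layer 1: 3.5×10⁻⁴ × 1.4 × 280 = 0.13720 m
A 880 × 0.3 × 2.1×10⁻⁴ = 0.05544 m
A total: 0.19264 m
B 0–200 m: 0.97 × 1.6×10⁻⁴ × 200 = 0.03104 m
B 1.2×10⁻⁴ × 490 × 0.37 = 0.021756 m
B 0.2 × 0.84×10⁻⁴ × 810 = 0.013608 m
B total: 0.066404 m
Ratio: 0.19264 / 0.066404 ≈ 2.901

≈ 2.90×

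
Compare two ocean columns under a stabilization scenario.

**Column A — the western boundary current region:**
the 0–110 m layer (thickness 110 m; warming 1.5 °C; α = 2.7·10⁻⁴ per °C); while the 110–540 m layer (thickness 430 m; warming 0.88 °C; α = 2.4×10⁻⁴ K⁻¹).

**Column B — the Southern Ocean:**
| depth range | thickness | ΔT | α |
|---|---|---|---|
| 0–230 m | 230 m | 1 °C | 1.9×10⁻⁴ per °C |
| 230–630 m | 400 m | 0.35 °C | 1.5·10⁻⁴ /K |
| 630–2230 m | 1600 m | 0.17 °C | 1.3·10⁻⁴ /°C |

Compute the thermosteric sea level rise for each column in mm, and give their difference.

Δh_A ≈ 140 mm, Δh_B ≈ 100 mm; difference ≈ 35 mm

A 0–110 m: 110 × 2.7×10⁻⁴ × 1.5 = 0.04455 m
A 0.88 × 430 × 2.4×10⁻⁴ = 0.090816 m
A total: 0.135366 m
B 0–230 m: 230 × 1 × 1.9×10⁻⁴ = 0.04370 m
B 0.35 × 400 × 1.5×10⁻⁴ = 0.02100 m
B 0.17 × 1.3×10⁻⁴ × 1600 = 0.03536 m
B total: 0.10006 m
Difference: 0.135366 − 0.10006 = 0.035306 m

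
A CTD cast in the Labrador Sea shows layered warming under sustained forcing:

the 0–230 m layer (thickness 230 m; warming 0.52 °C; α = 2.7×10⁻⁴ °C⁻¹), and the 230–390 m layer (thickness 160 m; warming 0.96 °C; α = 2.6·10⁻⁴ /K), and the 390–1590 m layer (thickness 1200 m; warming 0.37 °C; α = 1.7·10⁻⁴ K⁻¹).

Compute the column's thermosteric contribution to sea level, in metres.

2.7×10⁻⁴ × 230 × 0.52 = 0.032292 m
2.6×10⁻⁴ × 160 × 0.96 = 0.039936 m
1200 × 0.37 × 1.7×10⁻⁴ = 0.07548 m
Δh = 0.032292 + 0.039936 + 0.07548 = 0.147708 m

0.148 m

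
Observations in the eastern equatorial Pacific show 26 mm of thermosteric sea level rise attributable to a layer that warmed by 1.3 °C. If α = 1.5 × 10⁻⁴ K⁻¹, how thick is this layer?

H = Δh/(αΔT) = 0.026 / (1.5×10⁻⁴ × 1.3) ≈ 133.3 m

H ≈ 133 m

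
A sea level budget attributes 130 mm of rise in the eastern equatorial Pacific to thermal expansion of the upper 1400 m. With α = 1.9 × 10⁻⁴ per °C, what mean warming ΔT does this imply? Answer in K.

0.489 K

ΔT = Δh/(αH) = 0.13 / (1.9×10⁻⁴ × 1400) ≈ 0.4887 K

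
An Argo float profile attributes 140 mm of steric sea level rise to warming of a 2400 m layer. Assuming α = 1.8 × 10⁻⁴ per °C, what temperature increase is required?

about 0.32 °C

ΔT = Δh/(αH) = 0.14 / (1.8×10⁻⁴ × 2400) ≈ 0.3241 °C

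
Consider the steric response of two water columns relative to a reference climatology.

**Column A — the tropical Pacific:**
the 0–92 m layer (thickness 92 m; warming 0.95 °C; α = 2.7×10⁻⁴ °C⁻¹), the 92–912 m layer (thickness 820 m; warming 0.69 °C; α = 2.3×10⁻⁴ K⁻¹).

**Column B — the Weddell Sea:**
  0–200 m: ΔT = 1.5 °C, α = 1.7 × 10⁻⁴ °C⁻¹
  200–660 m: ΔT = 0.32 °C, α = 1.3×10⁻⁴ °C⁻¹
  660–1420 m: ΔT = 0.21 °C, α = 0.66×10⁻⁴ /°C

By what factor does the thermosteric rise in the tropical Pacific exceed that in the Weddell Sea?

A 2.7×10⁻⁴ × 0.95 × 92 = 0.023598 m
A Layer 2: 820 × 2.3×10⁻⁴ × 0.69 = 0.130134 m
A total: 0.153732 m
B 0–200 m: 1.7×10⁻⁴ × 1.5 × 200 = 0.05100 m
B 200–660 m: 460 × 1.3×10⁻⁴ × 0.32 = 0.019136 m
B Layer 3: 760 × 0.21 × 0.66×10⁻⁴ = 0.0105336 m
B total: 0.0806696 m
Ratio: 0.153732 / 0.0806696 ≈ 1.906

a factor of 1.91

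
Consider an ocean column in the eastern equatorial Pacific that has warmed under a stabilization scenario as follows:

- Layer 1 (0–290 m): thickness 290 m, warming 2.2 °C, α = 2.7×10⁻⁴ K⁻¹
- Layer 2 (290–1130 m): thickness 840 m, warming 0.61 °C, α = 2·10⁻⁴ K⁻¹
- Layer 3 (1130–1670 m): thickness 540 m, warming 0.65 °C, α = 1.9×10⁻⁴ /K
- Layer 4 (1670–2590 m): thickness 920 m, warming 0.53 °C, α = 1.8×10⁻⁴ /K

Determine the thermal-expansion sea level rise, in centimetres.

42.9 cm of thermosteric rise

Layer 1: 2.7×10⁻⁴ × 2.2 × 290 = 0.17226 m
Layer 2: 0.61 × 2×10⁻⁴ × 840 = 0.10248 m
Layer 3: 0.65 × 540 × 1.9×10⁻⁴ = 0.06669 m
1670–2590 m: 920 × 1.8×10⁻⁴ × 0.53 = 0.087768 m
Δh = 0.17226 + 0.10248 + 0.06669 + 0.087768 = 0.429198 m ≈ 42.9 cm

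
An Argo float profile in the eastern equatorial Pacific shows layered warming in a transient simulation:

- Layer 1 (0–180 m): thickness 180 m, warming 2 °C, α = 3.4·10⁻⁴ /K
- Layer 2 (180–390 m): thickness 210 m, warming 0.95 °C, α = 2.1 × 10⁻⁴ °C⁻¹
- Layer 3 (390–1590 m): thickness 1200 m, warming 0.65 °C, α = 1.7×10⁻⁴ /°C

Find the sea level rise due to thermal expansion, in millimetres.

about 297 mm

Layer 1: 180 × 3.4×10⁻⁴ × 2 = 0.12240 m
0.95 × 210 × 2.1×10⁻⁴ = 0.041895 m
0.65 × 1.7×10⁻⁴ × 1200 = 0.13260 m
Δh = 0.12240 + 0.041895 + 0.13260 = 0.296895 m ≈ 297 mm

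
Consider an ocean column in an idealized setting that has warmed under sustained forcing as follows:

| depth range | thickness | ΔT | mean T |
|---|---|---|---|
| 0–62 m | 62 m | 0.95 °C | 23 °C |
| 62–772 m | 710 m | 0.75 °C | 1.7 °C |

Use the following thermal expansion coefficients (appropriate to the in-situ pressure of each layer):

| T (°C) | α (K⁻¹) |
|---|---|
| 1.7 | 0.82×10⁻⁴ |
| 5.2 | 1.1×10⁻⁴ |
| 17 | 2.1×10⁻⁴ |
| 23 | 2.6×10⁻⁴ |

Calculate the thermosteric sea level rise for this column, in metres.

Δh ≈ 0.059 m

Layer 1 at 23 °C → α = 2.6×10⁻⁴ K⁻¹
Layer 2 at 1.7 °C → α = 0.82×10⁻⁴ K⁻¹
0.95 × 2.6×10⁻⁴ × 62 = 0.015314 m
0.82×10⁻⁴ × 0.75 × 710 = 0.043665 m
Δh = 0.015314 + 0.043665 = 0.058979 m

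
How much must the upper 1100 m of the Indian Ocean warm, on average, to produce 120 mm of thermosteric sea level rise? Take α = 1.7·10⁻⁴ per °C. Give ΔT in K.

0.642 K

ΔT = Δh/(αH) = 0.12 / (1.7×10⁻⁴ × 1100) ≈ 0.6417 K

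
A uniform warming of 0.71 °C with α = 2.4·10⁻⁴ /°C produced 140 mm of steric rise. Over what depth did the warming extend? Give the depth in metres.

H = Δh/(αΔT) = 0.14 / (2.4×10⁻⁴ × 0.71) ≈ 821.6 m

H ≈ 822 m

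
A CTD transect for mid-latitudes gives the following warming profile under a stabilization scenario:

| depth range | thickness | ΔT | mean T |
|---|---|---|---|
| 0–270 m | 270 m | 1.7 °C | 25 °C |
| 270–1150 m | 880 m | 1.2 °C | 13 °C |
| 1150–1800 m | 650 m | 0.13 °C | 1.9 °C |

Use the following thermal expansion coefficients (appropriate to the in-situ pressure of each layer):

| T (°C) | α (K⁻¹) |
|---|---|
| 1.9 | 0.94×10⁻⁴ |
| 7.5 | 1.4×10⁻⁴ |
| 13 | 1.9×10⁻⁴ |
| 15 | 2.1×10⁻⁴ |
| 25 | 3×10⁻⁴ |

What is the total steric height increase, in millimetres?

Layer 1 at 25 °C → α = 3×10⁻⁴ K⁻¹
Layer 2 at 13 °C → α = 1.9×10⁻⁴ K⁻¹
Layer 3 at 1.9 °C → α = 0.94×10⁻⁴ K⁻¹
270 × 3×10⁻⁴ × 1.7 = 0.13770 m
1.9×10⁻⁴ × 1.2 × 880 = 0.20064 m
1150–1800 m: 0.94×10⁻⁴ × 650 × 0.13 = 0.007943 m
Δh = 0.13770 + 0.20064 + 0.007943 = 0.346283 m ≈ 346 mm

346 mm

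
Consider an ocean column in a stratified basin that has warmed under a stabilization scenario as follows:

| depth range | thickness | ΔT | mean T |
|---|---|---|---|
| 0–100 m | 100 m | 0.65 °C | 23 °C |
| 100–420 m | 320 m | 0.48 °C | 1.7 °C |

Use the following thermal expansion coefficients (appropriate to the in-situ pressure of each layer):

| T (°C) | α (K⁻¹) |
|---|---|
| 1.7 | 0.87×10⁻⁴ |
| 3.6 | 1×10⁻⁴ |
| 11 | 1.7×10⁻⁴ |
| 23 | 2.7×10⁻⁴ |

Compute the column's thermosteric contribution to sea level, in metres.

Layer 1 at 23 °C → α = 2.7×10⁻⁴ K⁻¹
Layer 2 at 1.7 °C → α = 0.87×10⁻⁴ K⁻¹
0–100 m: 0.65 × 2.7×10⁻⁴ × 100 = 0.01755 m
Layer 2: 320 × 0.87×10⁻⁴ × 0.48 = 0.0133632 m
Δh = 0.01755 + 0.0133632 = 0.0309132 m

0.031 m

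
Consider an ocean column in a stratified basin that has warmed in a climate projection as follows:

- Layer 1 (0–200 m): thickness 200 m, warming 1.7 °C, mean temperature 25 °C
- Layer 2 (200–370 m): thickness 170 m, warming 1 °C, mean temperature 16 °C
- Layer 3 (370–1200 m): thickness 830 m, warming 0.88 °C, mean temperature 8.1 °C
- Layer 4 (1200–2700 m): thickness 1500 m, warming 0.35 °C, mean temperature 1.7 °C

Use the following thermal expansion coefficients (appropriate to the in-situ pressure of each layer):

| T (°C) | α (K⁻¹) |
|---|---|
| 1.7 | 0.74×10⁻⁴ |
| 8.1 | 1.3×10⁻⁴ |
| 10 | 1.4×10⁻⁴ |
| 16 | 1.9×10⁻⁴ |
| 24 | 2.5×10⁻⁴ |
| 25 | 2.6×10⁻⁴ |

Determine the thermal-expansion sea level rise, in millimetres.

Layer 1 at 25 °C → α = 2.6×10⁻⁴ K⁻¹
Layer 2 at 16 °C → α = 1.9×10⁻⁴ K⁻¹
Layer 3 at 8.1 °C → α = 1.3×10⁻⁴ K⁻¹
Layer 4 at 1.7 °C → α = 0.74×10⁻⁴ K⁻¹
0–200 m: 200 × 2.6×10⁻⁴ × 1.7 = 0.08840 m
200–370 m: 170 × 1 × 1.9×10⁻⁴ = 0.03230 m
0.88 × 1.3×10⁻⁴ × 830 = 0.094952 m
1200–2700 m: 1500 × 0.74×10⁻⁴ × 0.35 = 0.03885 m
Δh = 0.08840 + 0.03230 + 0.094952 + 0.03885 = 0.254502 m ≈ 255 mm

255 mm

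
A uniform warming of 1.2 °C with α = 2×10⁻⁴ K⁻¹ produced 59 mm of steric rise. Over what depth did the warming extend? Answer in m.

about 246 m

H = Δh/(αΔT) = 0.059 / (2×10⁻⁴ × 1.2) ≈ 245.8 m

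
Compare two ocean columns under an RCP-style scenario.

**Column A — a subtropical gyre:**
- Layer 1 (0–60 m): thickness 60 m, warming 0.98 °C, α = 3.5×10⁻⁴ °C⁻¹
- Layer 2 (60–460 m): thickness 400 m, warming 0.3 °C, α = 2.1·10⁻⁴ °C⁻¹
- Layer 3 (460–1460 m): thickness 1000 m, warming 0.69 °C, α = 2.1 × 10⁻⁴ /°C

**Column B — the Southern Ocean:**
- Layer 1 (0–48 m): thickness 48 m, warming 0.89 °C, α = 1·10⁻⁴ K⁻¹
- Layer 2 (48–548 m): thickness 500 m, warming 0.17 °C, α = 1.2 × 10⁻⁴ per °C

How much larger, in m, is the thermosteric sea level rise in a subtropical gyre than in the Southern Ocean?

0.18 m larger

A 0–60 m: 60 × 3.5×10⁻⁴ × 0.98 = 0.02058 m
A Layer 2: 2.1×10⁻⁴ × 400 × 0.3 = 0.02520 m
A 2.1×10⁻⁴ × 0.69 × 1000 = 0.14490 m
A total: 0.19068 m
B Layer 1: 48 × 0.89 × 1×10⁻⁴ = 0.004272 m
B Layer 2: 1.2×10⁻⁴ × 500 × 0.17 = 0.01020 m
B total: 0.014472 m
Difference: 0.19068 − 0.014472 = 0.176208 m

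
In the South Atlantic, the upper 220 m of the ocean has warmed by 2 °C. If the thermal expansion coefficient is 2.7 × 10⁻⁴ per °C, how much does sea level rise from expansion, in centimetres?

Δh = 12 cm

Δh = αΔT·H = 2.7×10⁻⁴ × 2 × 220 = 0.11880 m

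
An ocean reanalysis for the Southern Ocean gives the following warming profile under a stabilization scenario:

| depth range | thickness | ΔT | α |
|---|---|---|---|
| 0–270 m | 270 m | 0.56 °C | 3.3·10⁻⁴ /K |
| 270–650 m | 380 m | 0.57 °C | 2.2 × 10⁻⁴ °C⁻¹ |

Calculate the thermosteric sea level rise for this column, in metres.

Layer 1: 270 × 0.56 × 3.3×10⁻⁴ = 0.049896 m
270–650 m: 380 × 0.57 × 2.2×10⁻⁴ = 0.047652 m
Δh = 0.049896 + 0.047652 = 0.097548 m ≈ 0.0975 m

Δh = 0.0975 m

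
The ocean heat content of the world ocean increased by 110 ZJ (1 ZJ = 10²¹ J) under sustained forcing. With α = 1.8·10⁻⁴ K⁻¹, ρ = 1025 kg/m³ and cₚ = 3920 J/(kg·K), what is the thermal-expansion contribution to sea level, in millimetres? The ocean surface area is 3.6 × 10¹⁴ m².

Δh = 13.7 mm

Per unit area: Q = 110×10²¹ / (3.6×10¹⁴) ≈ 3.056×10⁸ J/m²
Δh = αQ/(ρcₚ) = 1.8×10⁻⁴ × 3.056×10⁸ / (1025 × 3920) ≈ 0.01369 m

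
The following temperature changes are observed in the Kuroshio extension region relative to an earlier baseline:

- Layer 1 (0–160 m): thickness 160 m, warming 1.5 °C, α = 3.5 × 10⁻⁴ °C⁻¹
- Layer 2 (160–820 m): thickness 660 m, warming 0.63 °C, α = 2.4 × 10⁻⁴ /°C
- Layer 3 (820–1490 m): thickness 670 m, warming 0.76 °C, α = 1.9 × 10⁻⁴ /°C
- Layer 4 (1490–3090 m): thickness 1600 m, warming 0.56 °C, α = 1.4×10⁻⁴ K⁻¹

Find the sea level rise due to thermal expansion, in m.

0.41 m of thermosteric rise

0–160 m: 3.5×10⁻⁴ × 1.5 × 160 = 0.08400 m
660 × 2.4×10⁻⁴ × 0.63 = 0.099792 m
670 × 1.9×10⁻⁴ × 0.76 = 0.096748 m
Layer 4: 1600 × 0.56 × 1.4×10⁻⁴ = 0.12544 m
Δh = 0.08400 + 0.099792 + 0.096748 + 0.12544 = 0.40598 m ≈ 0.41 m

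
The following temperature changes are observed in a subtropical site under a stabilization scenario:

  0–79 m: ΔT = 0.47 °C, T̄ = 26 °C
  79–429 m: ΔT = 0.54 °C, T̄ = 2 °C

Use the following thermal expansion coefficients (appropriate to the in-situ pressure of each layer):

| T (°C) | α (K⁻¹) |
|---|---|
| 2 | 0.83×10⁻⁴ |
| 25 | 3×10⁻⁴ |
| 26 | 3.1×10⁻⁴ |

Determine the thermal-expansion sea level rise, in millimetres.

27.2 mm

Layer 1 at 26 °C → α = 3.1×10⁻⁴ K⁻¹
Layer 2 at 2 °C → α = 0.83×10⁻⁴ K⁻¹
0–79 m: 0.47 × 3.1×10⁻⁴ × 79 = 0.0115103 m
0.83×10⁻⁴ × 350 × 0.54 = 0.015687 m
Δh = 0.0115103 + 0.015687 = 0.0271973 m ≈ 27.2 mm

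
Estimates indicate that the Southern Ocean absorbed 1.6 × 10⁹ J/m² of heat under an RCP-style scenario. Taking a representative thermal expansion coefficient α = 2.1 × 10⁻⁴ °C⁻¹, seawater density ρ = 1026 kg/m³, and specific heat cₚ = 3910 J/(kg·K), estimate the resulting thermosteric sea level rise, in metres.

Δh = αQ/(ρcₚ) = 2.1×10⁻⁴ × 1.6×10⁹ / (1026 × 3910) ≈ 0.083756 m

Δh = 0.084 m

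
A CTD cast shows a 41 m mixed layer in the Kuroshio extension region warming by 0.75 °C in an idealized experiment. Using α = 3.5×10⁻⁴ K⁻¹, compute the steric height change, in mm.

11 mm

Δh = αΔT·H = 3.5×10⁻⁴ × 0.75 × 41 = 0.0107625 m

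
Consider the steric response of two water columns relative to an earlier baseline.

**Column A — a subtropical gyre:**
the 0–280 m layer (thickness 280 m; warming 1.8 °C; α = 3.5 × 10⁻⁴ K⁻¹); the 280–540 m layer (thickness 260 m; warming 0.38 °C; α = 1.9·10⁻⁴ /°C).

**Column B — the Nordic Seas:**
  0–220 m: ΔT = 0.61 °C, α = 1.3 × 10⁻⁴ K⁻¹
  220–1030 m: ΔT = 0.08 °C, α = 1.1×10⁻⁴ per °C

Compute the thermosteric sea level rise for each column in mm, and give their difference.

Δh_A ≈ 200 mm, Δh_B ≈ 25 mm; difference ≈ 170 mm

A 280 × 1.8 × 3.5×10⁻⁴ = 0.17640 m
A Layer 2: 260 × 0.38 × 1.9×10⁻⁴ = 0.018772 m
A total: 0.195172 m
B 0–220 m: 220 × 1.3×10⁻⁴ × 0.61 = 0.017446 m
B Layer 2: 1.1×10⁻⁴ × 0.08 × 810 = 0.007128 m
B total: 0.024574 m
Difference: 0.195172 − 0.024574 = 0.170598 m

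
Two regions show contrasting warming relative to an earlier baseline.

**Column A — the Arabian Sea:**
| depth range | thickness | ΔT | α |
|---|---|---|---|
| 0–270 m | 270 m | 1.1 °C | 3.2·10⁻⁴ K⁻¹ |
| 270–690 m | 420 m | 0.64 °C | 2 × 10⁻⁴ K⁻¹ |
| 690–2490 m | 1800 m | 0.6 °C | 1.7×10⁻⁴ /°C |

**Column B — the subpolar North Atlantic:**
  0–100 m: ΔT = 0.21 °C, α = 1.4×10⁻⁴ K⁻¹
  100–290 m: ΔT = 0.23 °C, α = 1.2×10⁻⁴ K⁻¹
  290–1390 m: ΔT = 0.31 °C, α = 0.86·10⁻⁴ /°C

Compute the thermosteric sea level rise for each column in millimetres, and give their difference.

A: 332 mm; B: 37.5 mm; difference 295 mm

A Layer 1: 1.1 × 3.2×10⁻⁴ × 270 = 0.09504 m
A 420 × 2×10⁻⁴ × 0.64 = 0.05376 m
A 690–2490 m: 0.6 × 1800 × 1.7×10⁻⁴ = 0.18360 m
A total: 0.33240 m
B 100 × 0.21 × 1.4×10⁻⁴ = 0.00294 m
B 190 × 1.2×10⁻⁴ × 0.23 = 0.005244 m
B Layer 3: 0.86×10⁻⁴ × 0.31 × 1100 = 0.029326 m
B total: 0.03751 m
Difference: 0.33240 − 0.03751 = 0.29489 m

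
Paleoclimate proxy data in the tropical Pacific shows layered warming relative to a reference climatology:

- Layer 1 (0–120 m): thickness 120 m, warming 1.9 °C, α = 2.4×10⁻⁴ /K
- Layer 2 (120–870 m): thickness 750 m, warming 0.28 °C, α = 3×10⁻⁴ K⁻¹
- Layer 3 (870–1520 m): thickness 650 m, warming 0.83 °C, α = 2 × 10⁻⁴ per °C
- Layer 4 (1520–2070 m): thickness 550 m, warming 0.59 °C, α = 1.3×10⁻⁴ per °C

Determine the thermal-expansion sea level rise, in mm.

Δh = 268 mm

120 × 1.9 × 2.4×10⁻⁴ = 0.05472 m
Layer 2: 3×10⁻⁴ × 750 × 0.28 = 0.06300 m
650 × 2×10⁻⁴ × 0.83 = 0.10790 m
1520–2070 m: 1.3×10⁻⁴ × 550 × 0.59 = 0.042185 m
Δh = 0.05472 + 0.06300 + 0.10790 + 0.042185 = 0.267805 m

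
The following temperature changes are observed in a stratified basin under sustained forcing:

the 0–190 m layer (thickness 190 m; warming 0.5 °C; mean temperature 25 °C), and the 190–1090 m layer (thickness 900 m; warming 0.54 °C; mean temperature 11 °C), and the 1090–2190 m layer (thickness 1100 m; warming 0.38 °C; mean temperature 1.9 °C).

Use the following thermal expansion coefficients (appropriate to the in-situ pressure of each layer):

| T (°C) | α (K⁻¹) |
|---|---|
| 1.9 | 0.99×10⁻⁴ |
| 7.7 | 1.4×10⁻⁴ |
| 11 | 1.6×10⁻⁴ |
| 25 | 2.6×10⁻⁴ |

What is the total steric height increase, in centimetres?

14.4 cm

Layer 1 at 25 °C → α = 2.6×10⁻⁴ K⁻¹
Layer 2 at 11 °C → α = 1.6×10⁻⁴ K⁻¹
Layer 3 at 1.9 °C → α = 0.99×10⁻⁴ K⁻¹
0–190 m: 2.6×10⁻⁴ × 0.5 × 190 = 0.02470 m
190–1090 m: 900 × 0.54 × 1.6×10⁻⁴ = 0.07776 m
1090–2190 m: 0.99×10⁻⁴ × 1100 × 0.38 = 0.041382 m
Δh = 0.02470 + 0.07776 + 0.041382 = 0.143842 m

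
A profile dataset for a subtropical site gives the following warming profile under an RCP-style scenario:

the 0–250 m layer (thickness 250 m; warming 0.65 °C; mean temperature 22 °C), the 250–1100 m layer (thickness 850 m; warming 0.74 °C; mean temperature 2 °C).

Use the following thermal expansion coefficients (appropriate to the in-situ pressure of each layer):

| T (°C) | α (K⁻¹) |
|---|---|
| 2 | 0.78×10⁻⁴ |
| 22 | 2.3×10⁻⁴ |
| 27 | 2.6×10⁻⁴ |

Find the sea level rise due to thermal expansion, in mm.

86.4 mm

Layer 1 at 22 °C → α = 2.3×10⁻⁴ K⁻¹
Layer 2 at 2 °C → α = 0.78×10⁻⁴ K⁻¹
Layer 1: 0.65 × 2.3×10⁻⁴ × 250 = 0.037375 m
850 × 0.78×10⁻⁴ × 0.74 = 0.049062 m
Δh = 0.037375 + 0.049062 = 0.086437 m ≈ 86.4 mm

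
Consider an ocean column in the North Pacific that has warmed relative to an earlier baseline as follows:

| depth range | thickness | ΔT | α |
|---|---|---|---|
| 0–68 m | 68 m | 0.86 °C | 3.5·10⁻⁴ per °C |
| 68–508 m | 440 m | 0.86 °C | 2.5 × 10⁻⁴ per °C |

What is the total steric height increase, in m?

Δh ≈ 0.12 m

Layer 1: 0.86 × 68 × 3.5×10⁻⁴ = 0.020468 m
440 × 2.5×10⁻⁴ × 0.86 = 0.09460 m
Δh = 0.020468 + 0.09460 = 0.115068 m ≈ 0.12 m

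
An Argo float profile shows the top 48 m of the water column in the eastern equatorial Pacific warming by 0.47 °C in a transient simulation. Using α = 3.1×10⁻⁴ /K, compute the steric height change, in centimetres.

Δh = 0.699 cm

Δh = αΔT·H = 3.1×10⁻⁴ × 0.47 × 48 = 0.0069936 m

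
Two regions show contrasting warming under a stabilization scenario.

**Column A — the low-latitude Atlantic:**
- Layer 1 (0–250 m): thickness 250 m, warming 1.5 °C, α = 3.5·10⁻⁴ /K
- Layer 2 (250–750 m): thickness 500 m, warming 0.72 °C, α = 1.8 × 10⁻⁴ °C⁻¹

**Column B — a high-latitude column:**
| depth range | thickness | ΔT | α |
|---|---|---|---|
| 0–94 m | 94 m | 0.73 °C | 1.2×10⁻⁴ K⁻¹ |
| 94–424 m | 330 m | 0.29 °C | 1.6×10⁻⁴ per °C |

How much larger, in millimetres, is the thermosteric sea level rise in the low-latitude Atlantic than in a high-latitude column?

A 0–250 m: 3.5×10⁻⁴ × 1.5 × 250 = 0.13125 m
A Layer 2: 0.72 × 500 × 1.8×10⁻⁴ = 0.06480 m
A total: 0.19605 m
B Layer 1: 94 × 1.2×10⁻⁴ × 0.73 = 0.0082344 m
B 1.6×10⁻⁴ × 0.29 × 330 = 0.015312 m
B total: 0.0235464 m
Difference: 0.19605 − 0.0235464 = 0.1725036 m

170 mm larger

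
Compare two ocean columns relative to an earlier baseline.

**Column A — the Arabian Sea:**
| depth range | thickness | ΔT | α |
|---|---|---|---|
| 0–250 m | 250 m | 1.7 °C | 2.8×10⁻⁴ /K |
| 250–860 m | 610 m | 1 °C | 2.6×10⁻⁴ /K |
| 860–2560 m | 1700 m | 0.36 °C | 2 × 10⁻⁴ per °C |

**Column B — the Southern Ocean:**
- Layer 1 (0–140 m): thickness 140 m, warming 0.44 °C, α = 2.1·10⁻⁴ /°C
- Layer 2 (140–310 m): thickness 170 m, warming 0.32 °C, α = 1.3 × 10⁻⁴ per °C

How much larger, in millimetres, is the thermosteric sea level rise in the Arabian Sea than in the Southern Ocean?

A Layer 1: 250 × 1.7 × 2.8×10⁻⁴ = 0.11900 m
A 250–860 m: 1 × 2.6×10⁻⁴ × 610 = 0.15860 m
A Layer 3: 1700 × 0.36 × 2×10⁻⁴ = 0.12240 m
A total: 0.40000 m
B 0–140 m: 2.1×10⁻⁴ × 140 × 0.44 = 0.012936 m
B 0.32 × 1.3×10⁻⁴ × 170 = 0.007072 m
B total: 0.020008 m
Difference: 0.40000 − 0.020008 = 0.379992 m

380 mm larger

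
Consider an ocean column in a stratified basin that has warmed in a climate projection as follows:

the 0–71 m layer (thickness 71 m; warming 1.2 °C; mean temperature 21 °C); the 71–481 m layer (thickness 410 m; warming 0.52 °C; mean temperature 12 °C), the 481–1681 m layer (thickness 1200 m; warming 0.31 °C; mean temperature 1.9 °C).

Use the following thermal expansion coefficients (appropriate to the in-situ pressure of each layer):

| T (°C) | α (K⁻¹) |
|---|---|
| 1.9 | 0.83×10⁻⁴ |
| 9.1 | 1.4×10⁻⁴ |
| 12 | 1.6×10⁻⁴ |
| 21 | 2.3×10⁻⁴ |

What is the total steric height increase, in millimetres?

Layer 1 at 21 °C → α = 2.3×10⁻⁴ K⁻¹
Layer 2 at 12 °C → α = 1.6×10⁻⁴ K⁻¹
Layer 3 at 1.9 °C → α = 0.83×10⁻⁴ K⁻¹
Layer 1: 71 × 2.3×10⁻⁴ × 1.2 = 0.019596 m
71–481 m: 410 × 1.6×10⁻⁴ × 0.52 = 0.034112 m
0.83×10⁻⁴ × 1200 × 0.31 = 0.030876 m
Δh = 0.019596 + 0.034112 + 0.030876 = 0.084584 m ≈ 85 mm

Δh = 85 mm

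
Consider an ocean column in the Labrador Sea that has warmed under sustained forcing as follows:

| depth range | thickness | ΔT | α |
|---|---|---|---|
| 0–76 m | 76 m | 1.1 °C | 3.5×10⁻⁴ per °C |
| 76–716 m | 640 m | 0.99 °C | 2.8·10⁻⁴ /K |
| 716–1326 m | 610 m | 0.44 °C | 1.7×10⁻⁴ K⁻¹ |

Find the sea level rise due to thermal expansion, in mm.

1.1 × 76 × 3.5×10⁻⁴ = 0.02926 m
76–716 m: 2.8×10⁻⁴ × 640 × 0.99 = 0.177408 m
716–1326 m: 610 × 0.44 × 1.7×10⁻⁴ = 0.045628 m
Δh = 0.02926 + 0.177408 + 0.045628 = 0.252296 m ≈ 252 mm

Δh ≈ 252 mm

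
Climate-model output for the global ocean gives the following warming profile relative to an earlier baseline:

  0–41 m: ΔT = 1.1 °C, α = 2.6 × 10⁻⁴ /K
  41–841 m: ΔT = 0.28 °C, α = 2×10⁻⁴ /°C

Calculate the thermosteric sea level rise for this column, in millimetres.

Layer 1: 41 × 2.6×10⁻⁴ × 1.1 = 0.011726 m
Layer 2: 2×10⁻⁴ × 800 × 0.28 = 0.04480 m
Δh = 0.011726 + 0.04480 = 0.056526 m

Δh ≈ 56.5 mm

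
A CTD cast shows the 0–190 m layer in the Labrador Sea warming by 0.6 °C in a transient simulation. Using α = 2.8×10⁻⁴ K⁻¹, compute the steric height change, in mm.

31.9 mm of thermosteric rise

Δh = αΔT·H = 2.8×10⁻⁴ × 0.6 × 190 = 0.03192 m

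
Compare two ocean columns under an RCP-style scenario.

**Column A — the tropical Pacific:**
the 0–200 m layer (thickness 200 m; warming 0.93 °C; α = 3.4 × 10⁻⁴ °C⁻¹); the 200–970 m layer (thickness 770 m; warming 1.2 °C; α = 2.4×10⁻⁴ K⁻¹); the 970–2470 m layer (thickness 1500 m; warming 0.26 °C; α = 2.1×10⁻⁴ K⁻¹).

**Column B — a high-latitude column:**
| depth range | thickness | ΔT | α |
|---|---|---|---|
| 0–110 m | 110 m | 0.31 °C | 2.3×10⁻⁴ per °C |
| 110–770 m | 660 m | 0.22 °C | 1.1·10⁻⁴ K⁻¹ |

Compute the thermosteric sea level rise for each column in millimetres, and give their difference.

A Layer 1: 3.4×10⁻⁴ × 0.93 × 200 = 0.06324 m
A 770 × 1.2 × 2.4×10⁻⁴ = 0.22176 m
A Layer 3: 0.26 × 2.1×10⁻⁴ × 1500 = 0.08190 m
A total: 0.36690 m
B Layer 1: 0.31 × 110 × 2.3×10⁻⁴ = 0.007843 m
B 110–770 m: 0.22 × 1.1×10⁻⁴ × 660 = 0.015972 m
B total: 0.023815 m
Difference: 0.36690 − 0.023815 = 0.343085 m

Δh_A ≈ 370 mm, Δh_B ≈ 24 mm; difference ≈ 340 mm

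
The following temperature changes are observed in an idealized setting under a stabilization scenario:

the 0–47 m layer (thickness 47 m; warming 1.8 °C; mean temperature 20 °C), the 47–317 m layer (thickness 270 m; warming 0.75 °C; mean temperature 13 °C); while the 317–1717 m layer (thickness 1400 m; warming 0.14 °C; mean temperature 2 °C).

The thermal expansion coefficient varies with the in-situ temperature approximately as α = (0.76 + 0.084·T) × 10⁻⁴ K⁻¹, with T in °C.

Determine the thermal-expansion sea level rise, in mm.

76.3 mm of thermosteric rise

Layer 1: α = (0.76 + 0.084×20)×10⁻⁴ = 2.44×10⁻⁴ K⁻¹
Layer 2: α = (0.76 + 0.084×13)×10⁻⁴ = 1.852×10⁻⁴ K⁻¹
Layer 3: α = (0.76 + 0.084×2)×10⁻⁴ = 0.928×10⁻⁴ K⁻¹
Layer 1: 2.44×10⁻⁴ × 1.8 × 47 = 0.0206424 m
Layer 2: 0.75 × 270 × 1.852×10⁻⁴ = 0.037503 m
0.928×10⁻⁴ × 0.14 × 1400 = 0.0181888 m
Δh = 0.0206424 + 0.037503 + 0.0181888 = 0.0763342 m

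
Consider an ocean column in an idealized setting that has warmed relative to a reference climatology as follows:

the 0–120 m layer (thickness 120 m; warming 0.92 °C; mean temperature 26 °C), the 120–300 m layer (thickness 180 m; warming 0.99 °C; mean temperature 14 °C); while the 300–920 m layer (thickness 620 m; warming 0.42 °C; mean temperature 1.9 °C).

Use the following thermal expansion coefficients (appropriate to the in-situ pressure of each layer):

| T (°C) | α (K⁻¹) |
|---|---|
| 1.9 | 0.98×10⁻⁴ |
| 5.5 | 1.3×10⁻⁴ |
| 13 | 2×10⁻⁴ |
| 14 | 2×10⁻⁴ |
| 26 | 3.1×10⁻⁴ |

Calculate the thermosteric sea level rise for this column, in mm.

about 95.4 mm

Layer 1 at 26 °C → α = 3.1×10⁻⁴ K⁻¹
Layer 2 at 14 °C → α = 2×10⁻⁴ K⁻¹
Layer 3 at 1.9 °C → α = 0.98×10⁻⁴ K⁻¹
Layer 1: 120 × 0.92 × 3.1×10⁻⁴ = 0.034224 m
120–300 m: 0.99 × 180 × 2×10⁻⁴ = 0.03564 m
Layer 3: 0.98×10⁻⁴ × 0.42 × 620 = 0.0255192 m
Δh = 0.034224 + 0.03564 + 0.0255192 = 0.0953832 m ≈ 95.4 mm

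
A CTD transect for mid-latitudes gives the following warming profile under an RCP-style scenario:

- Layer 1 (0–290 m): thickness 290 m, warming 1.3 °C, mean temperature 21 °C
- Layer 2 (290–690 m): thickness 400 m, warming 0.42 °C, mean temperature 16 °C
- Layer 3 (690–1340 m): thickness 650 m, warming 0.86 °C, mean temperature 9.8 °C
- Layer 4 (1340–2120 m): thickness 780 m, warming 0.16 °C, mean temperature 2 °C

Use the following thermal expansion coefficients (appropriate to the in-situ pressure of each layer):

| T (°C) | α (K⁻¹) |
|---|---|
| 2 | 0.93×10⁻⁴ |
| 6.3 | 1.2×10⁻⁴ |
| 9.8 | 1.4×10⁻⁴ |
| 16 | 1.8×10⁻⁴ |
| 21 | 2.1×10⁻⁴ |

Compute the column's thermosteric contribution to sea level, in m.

about 0.199 m

Layer 1 at 21 °C → α = 2.1×10⁻⁴ K⁻¹
Layer 2 at 16 °C → α = 1.8×10⁻⁴ K⁻¹
Layer 3 at 9.8 °C → α = 1.4×10⁻⁴ K⁻¹
Layer 4 at 2 °C → α = 0.93×10⁻⁴ K⁻¹
Layer 1: 290 × 2.1×10⁻⁴ × 1.3 = 0.07917 m
290–690 m: 1.8×10⁻⁴ × 400 × 0.42 = 0.03024 m
0.86 × 650 × 1.4×10⁻⁴ = 0.07826 m
1340–2120 m: 780 × 0.16 × 0.93×10⁻⁴ = 0.0116064 m
Δh = 0.07917 + 0.03024 + 0.07826 + 0.0116064 = 0.1992764 m ≈ 0.199 m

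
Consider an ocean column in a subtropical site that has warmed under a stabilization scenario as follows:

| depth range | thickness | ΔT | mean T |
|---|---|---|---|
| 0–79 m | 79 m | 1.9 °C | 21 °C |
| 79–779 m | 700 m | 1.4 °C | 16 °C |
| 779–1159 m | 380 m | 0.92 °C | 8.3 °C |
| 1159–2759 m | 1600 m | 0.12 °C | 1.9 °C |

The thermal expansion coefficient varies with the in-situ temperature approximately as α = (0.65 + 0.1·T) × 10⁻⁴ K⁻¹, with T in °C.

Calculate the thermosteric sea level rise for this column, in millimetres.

about 330 mm

Layer 1: α = (0.65 + 0.1×21)×10⁻⁴ = 2.75×10⁻⁴ K⁻¹
Layer 2: α = (0.65 + 0.1×16)×10⁻⁴ = 2.25×10⁻⁴ K⁻¹
Layer 3: α = (0.65 + 0.1×8.3)×10⁻⁴ = 1.48×10⁻⁴ K⁻¹
Layer 4: α = (0.65 + 0.1×1.9)×10⁻⁴ = 0.84×10⁻⁴ K⁻¹
0–79 m: 79 × 2.75×10⁻⁴ × 1.9 = 0.0412775 m
79–779 m: 2.25×10⁻⁴ × 1.4 × 700 = 0.22050 m
Layer 3: 0.92 × 1.48×10⁻⁴ × 380 = 0.0517408 m
0.84×10⁻⁴ × 1600 × 0.12 = 0.016128 m
Δh = 0.0412775 + 0.22050 + 0.0517408 + 0.016128 = 0.3296463 m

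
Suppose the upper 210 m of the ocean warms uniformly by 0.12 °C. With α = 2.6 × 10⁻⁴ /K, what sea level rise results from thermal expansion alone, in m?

about 0.0066 m

Δh = αΔT·H = 2.6×10⁻⁴ × 0.12 × 210 = 0.006552 m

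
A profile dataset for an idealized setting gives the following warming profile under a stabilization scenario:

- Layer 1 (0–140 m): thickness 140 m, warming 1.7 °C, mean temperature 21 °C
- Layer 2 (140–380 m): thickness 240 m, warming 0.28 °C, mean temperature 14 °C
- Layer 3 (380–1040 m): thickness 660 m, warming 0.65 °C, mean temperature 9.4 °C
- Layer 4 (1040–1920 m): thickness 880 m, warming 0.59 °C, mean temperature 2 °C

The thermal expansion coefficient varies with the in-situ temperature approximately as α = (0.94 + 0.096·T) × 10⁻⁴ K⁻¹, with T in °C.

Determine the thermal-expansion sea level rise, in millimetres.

Δh ≈ 224 mm

Layer 1: α = (0.94 + 0.096×21)×10⁻⁴ = 2.956×10⁻⁴ K⁻¹
Layer 2: α = (0.94 + 0.096×14)×10⁻⁴ = 2.284×10⁻⁴ K⁻¹
Layer 3: α = (0.94 + 0.096×9.4)×10⁻⁴ = 1.8424×10⁻⁴ K⁻¹
Layer 4: α = (0.94 + 0.096×2)×10⁻⁴ = 1.132×10⁻⁴ K⁻¹
0–140 m: 2.956×10⁻⁴ × 140 × 1.7 = 0.0703528 m
140–380 m: 240 × 0.28 × 2.284×10⁻⁴ = 0.01534848 m
Layer 3: 1.8424×10⁻⁴ × 660 × 0.65 = 0.07903896 m
1.132×10⁻⁴ × 880 × 0.59 = 0.05877344 m
Δh = 0.0703528 + 0.01534848 + 0.07903896 + 0.05877344 = 0.22351368 m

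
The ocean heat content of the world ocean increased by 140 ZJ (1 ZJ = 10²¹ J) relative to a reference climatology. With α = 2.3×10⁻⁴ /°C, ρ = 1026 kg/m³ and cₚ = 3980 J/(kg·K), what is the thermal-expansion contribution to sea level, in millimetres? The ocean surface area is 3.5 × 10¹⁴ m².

about 22.5 mm

Per unit area: Q = 140×10²¹ / (3.5×10¹⁴) = 4×10⁸ J/m²
Δh = αQ/(ρcₚ) = 2.3×10⁻⁴ × 4×10⁸ / (1026 × 3980) ≈ 0.02253 m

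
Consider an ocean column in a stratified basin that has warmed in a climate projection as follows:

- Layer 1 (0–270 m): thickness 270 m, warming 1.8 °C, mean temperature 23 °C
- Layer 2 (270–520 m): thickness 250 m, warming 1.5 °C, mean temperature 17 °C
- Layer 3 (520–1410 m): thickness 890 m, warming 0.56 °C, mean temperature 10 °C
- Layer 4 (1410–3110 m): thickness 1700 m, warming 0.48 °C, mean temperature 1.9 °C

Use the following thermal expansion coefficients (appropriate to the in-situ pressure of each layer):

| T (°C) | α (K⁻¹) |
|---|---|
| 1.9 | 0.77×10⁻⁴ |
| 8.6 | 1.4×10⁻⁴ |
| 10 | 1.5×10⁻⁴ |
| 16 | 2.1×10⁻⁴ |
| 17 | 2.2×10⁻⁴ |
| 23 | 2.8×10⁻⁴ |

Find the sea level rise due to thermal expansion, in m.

Layer 1 at 23 °C → α = 2.8×10⁻⁴ K⁻¹
Layer 2 at 17 °C → α = 2.2×10⁻⁴ K⁻¹
Layer 3 at 10 °C → α = 1.5×10⁻⁴ K⁻¹
Layer 4 at 1.9 °C → α = 0.77×10⁻⁴ K⁻¹
0–270 m: 270 × 2.8×10⁻⁴ × 1.8 = 0.13608 m
2.2×10⁻⁴ × 1.5 × 250 = 0.08250 m
520–1410 m: 0.56 × 890 × 1.5×10⁻⁴ = 0.07476 m
Layer 4: 0.77×10⁻⁴ × 0.48 × 1700 = 0.062832 m
Δh = 0.13608 + 0.08250 + 0.07476 + 0.062832 = 0.356172 m

Δh ≈ 0.356 m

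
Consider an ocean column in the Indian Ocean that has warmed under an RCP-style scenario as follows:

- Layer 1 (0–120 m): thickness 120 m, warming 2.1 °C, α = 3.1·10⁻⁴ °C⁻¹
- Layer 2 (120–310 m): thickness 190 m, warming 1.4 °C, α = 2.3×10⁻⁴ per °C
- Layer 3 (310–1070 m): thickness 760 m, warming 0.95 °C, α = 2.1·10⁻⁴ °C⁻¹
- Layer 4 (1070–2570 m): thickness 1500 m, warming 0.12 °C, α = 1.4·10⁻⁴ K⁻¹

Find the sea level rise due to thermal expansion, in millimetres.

320 mm of thermosteric rise

3.1×10⁻⁴ × 120 × 2.1 = 0.07812 m
Layer 2: 1.4 × 190 × 2.3×10⁻⁴ = 0.06118 m
310–1070 m: 2.1×10⁻⁴ × 760 × 0.95 = 0.15162 m
1.4×10⁻⁴ × 1500 × 0.12 = 0.02520 m
Δh = 0.07812 + 0.06118 + 0.15162 + 0.02520 = 0.31612 m ≈ 320 mm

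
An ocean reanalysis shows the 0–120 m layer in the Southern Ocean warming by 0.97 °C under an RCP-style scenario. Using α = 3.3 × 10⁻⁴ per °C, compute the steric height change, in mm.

about 38 mm

Δh = αΔT·H = 3.3×10⁻⁴ × 0.97 × 120 = 0.038412 m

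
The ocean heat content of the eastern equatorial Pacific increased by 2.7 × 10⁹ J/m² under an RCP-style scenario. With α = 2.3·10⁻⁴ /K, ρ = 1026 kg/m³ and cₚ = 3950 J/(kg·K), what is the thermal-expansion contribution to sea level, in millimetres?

Δh = αQ/(ρcₚ) = 2.3×10⁻⁴ × 2.7×10⁹ / (1026 × 3950) ≈ 0.15323 m

153 mm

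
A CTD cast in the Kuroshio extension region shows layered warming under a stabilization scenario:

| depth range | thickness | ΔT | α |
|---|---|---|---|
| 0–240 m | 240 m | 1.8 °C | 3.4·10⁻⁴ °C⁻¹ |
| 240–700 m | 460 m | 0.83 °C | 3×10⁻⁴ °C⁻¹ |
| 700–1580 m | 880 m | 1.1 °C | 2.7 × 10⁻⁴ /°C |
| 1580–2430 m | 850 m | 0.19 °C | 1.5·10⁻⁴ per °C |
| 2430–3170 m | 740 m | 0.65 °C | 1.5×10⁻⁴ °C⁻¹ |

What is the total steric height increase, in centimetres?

Layer 1: 240 × 1.8 × 3.4×10⁻⁴ = 0.14688 m
240–700 m: 3×10⁻⁴ × 460 × 0.83 = 0.11454 m
Layer 3: 1.1 × 2.7×10⁻⁴ × 880 = 0.26136 m
1580–2430 m: 1.5×10⁻⁴ × 0.19 × 850 = 0.024225 m
2430–3170 m: 0.65 × 1.5×10⁻⁴ × 740 = 0.07215 m
Δh = 0.14688 + 0.11454 + 0.26136 + 0.024225 + 0.07215 = 0.619155 m ≈ 61.9 cm

Δh ≈ 61.9 cm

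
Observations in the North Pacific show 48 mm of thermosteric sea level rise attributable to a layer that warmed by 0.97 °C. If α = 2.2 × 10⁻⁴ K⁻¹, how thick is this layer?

225 m

H = Δh/(αΔT) = 0.048 / (2.2×10⁻⁴ × 0.97) ≈ 224.9 m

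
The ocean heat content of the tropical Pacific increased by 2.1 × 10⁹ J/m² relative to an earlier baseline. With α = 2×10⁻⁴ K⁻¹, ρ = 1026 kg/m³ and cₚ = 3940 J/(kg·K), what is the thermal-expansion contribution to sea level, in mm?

Δh = αQ/(ρcₚ) = 2×10⁻⁴ × 2.1×10⁹ / (1026 × 3940) ≈ 0.10390 m

100 mm of thermosteric rise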